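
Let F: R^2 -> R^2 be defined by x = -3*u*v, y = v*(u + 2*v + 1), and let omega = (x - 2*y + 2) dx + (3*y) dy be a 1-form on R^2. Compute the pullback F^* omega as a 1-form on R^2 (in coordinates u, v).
F^* omega = (3*v*(6*u*v + 6*v^2 + 3*v - 2)) du + (18*u^2*v + 30*u*v^2 + 12*u*v - 6*u + 24*v^3 + 18*v^2 + 3*v) dv

Using F^*(f dg) = (f ∘ F) d(g ∘ F), substitute each coordinate x_i by F_i(u, v) in f_i, and replace dx_i by d F_i = (∂F_i/∂u) du + (∂F_i/∂v) dv.
  For the x component: f_1(F) = -5*u*v - 4*v^2 - 2*v + 2; d F_1 = (-3*v) du + (-3*u) dv
  For the y component: f_2(F) = 3*v*(u + 2*v + 1); d F_2 = (v) du + (u + 4*v + 1) dv
Combining and collecting du, dv coefficients:
  coeff of du: 3*v*(6*u*v + 6*v^2 + 3*v - 2)
  coeff of dv: 18*u^2*v + 30*u*v^2 + 12*u*v - 6*u + 24*v^3 + 18*v^2 + 3*v
F^* omega = (3*v*(6*u*v + 6*v^2 + 3*v - 2)) du + (18*u^2*v + 30*u*v^2 + 12*u*v - 6*u + 24*v^3 + 18*v^2 + 3*v) dv.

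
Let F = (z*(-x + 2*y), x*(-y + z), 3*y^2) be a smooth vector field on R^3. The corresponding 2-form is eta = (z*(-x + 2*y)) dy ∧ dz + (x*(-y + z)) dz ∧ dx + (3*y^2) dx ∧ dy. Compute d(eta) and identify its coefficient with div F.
d(eta) = (-x - z) dx ∧ dy ∧ dz; div F = -x - z

For a 2-form in R^3 of the form above, applying d gives a 3-form with coefficient ∂P/∂x + ∂Q/∂y + ∂R/∂z:
  ∂P/∂x = -z
  ∂Q/∂y = -x
  ∂R/∂z = 0
Sum = -x - z, which is exactly div F.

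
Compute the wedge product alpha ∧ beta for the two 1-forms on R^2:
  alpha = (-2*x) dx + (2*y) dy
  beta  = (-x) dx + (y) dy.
alpha ∧ beta = 0

Distribute the wedge, using dx_i ∧ dx_j = -dx_j ∧ dx_i and dx_i ∧ dx_i = 0. For each pair (i, j) with i < j, the coefficient of dx_i ∧ dx_j in alpha ∧ beta is (alpha_i * beta_j - alpha_j * beta_i). Collecting: alpha ∧ beta = 0.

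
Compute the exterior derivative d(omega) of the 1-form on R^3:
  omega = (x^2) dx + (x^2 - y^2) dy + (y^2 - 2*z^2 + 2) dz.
d(omega) = (2*x) dx ∧ dy + (2*y) dy ∧ dz

For a 1-form omega = sum_i f_i dx_i, the exterior derivative is
  d(omega) = sum_{i < j} (∂f_j/∂x_i - ∂f_i/∂x_j) dx_i ∧ dx_j.
  coefficient of dx ∧ dy: ∂f_2/∂x - ∂f_1/∂y = ∂(x^2 - y^2)/∂x - ∂(x^2)/∂y = 2*x
  coefficient of dy ∧ dz: ∂f_3/∂y - ∂f_2/∂z = ∂(y^2 - 2*z^2 + 2)/∂y - ∂(x^2 - y^2)/∂z = 2*y
Assembling: d(omega) = (2*x) dx ∧ dy + (2*y) dy ∧ dz.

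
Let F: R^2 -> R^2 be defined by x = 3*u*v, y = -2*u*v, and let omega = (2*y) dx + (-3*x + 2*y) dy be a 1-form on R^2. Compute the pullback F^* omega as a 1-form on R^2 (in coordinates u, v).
F^* omega = (14*u*v^2) du + (14*u^2*v) dv

Using F^*(f dg) = (f ∘ F) d(g ∘ F), substitute each coordinate x_i by F_i(u, v) in f_i, and replace dx_i by d F_i = (∂F_i/∂u) du + (∂F_i/∂v) dv.
  For the x component: f_1(F) = -4*u*v; d F_1 = (3*v) du + (3*u) dv
  For the y component: f_2(F) = -13*u*v; d F_2 = (-2*v) du + (-2*u) dv
Combining and collecting du, dv coefficients:
  coeff of du: 14*u*v^2
  coeff of dv: 14*u^2*v
F^* omega = (14*u*v^2) du + (14*u^2*v) dv.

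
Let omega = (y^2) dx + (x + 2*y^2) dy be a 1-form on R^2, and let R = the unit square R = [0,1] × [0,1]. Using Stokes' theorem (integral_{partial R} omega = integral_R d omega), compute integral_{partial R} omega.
integral_(partial R) omega = 0

Stokes: integral_partial_R omega = integral_R d omega with d omega = (∂Q/∂x - ∂P/∂y) dx ∧ dy.
  ∂Q/∂x = 1
  ∂P/∂y = 2*y
  integrand = ∂Q/∂x - ∂P/∂y = 1 - 2*y.
Integrating over R: integral_0^1 integral_0^1 (1 - 2*y) dx dy = 0.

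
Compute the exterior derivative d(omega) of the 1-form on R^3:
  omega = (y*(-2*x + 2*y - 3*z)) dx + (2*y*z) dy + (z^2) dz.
d(omega) = (2*x - 4*y + 3*z) dx ∧ dy + (3*y) dx ∧ dz + (-2*y) dy ∧ dz

For a 1-form omega = sum_i f_i dx_i, the exterior derivative is
  d(omega) = sum_{i < j} (∂f_j/∂x_i - ∂f_i/∂x_j) dx_i ∧ dx_j.
  coefficient of dx ∧ dy: ∂f_2/∂x - ∂f_1/∂y = ∂(2*y*z)/∂x - ∂(y*(-2*x + 2*y - 3*z))/∂y = 2*x - 4*y + 3*z
  coefficient of dx ∧ dz: ∂f_3/∂x - ∂f_1/∂z = ∂(z^2)/∂x - ∂(y*(-2*x + 2*y - 3*z))/∂z = 3*y
  coefficient of dy ∧ dz: ∂f_3/∂y - ∂f_2/∂z = ∂(z^2)/∂y - ∂(2*y*z)/∂z = -2*y
Assembling: d(omega) = (2*x - 4*y + 3*z) dx ∧ dy + (3*y) dx ∧ dz + (-2*y) dy ∧ dz.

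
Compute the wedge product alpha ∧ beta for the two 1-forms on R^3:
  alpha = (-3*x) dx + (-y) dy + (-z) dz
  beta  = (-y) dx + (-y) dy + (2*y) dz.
alpha ∧ beta = (y*(3*x - y)) dx ∧ dy + (-y*(6*x + z)) dx ∧ dz + (-y*(2*y + z)) dy ∧ dz

Distribute the wedge, using dx_i ∧ dx_j = -dx_j ∧ dx_i and dx_i ∧ dx_i = 0. For each pair (i, j) with i < j, the coefficient of dx_i ∧ dx_j in alpha ∧ beta is (alpha_i * beta_j - alpha_j * beta_i). Collecting: alpha ∧ beta = (y*(3*x - y)) dx ∧ dy + (-y*(6*x + z)) dx ∧ dz + (-y*(2*y + z)) dy ∧ dz.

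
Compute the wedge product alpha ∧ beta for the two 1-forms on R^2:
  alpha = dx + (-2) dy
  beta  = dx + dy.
alpha ∧ beta = (3) dx ∧ dy

Distribute the wedge, using dx_i ∧ dx_j = -dx_j ∧ dx_i and dx_i ∧ dx_i = 0. For each pair (i, j) with i < j, the coefficient of dx_i ∧ dx_j in alpha ∧ beta is (alpha_i * beta_j - alpha_j * beta_i). Collecting: alpha ∧ beta = (3) dx ∧ dy.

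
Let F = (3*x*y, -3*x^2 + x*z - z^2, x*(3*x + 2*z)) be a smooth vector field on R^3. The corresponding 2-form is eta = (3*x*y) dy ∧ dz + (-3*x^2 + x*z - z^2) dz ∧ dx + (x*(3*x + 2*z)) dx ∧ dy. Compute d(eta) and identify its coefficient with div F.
d(eta) = (2*x + 3*y) dx ∧ dy ∧ dz; div F = 2*x + 3*y

For a 2-form in R^3 of the form above, applying d gives a 3-form with coefficient ∂P/∂x + ∂Q/∂y + ∂R/∂z:
  ∂P/∂x = 3*y
  ∂Q/∂y = 0
  ∂R/∂z = 2*x
Sum = 2*x + 3*y, which is exactly div F.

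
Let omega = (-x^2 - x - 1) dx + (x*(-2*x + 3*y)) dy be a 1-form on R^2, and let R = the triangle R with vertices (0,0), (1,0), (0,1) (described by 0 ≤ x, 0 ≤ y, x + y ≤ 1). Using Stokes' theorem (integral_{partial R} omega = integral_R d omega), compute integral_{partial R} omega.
integral_(partial R) omega = -1/6

Stokes: integral_partial_R omega = integral_R d omega with d omega = (∂Q/∂x - ∂P/∂y) dx ∧ dy.
  ∂Q/∂x = -4*x + 3*y
  ∂P/∂y = 0
  integrand = ∂Q/∂x - ∂P/∂y = -4*x + 3*y.
Integrating over R: integral_0^1 integral_0^{1-x} (-4*x + 3*y) dy dx = -1/6.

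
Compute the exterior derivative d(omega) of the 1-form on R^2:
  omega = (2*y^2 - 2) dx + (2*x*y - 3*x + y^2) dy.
d(omega) = (-2*y - 3) dx ∧ dy

For a 1-form omega = sum_i f_i dx_i, the exterior derivative is
  d(omega) = sum_{i < j} (∂f_j/∂x_i - ∂f_i/∂x_j) dx_i ∧ dx_j.
  coefficient of dx ∧ dy: ∂f_2/∂x - ∂f_1/∂y = ∂(2*x*y - 3*x + y^2)/∂x - ∂(2*y^2 - 2)/∂y = -2*y - 3
Assembling: d(omega) = (-2*y - 3) dx ∧ dy.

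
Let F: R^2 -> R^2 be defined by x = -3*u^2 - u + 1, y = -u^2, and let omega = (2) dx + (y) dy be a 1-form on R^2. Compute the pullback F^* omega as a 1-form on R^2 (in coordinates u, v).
F^* omega = (2*u^3 - 12*u - 2) du

Using F^*(f dg) = (f ∘ F) d(g ∘ F), substitute each coordinate x_i by F_i(u, v) in f_i, and replace dx_i by d F_i = (∂F_i/∂u) du + (∂F_i/∂v) dv.
  For the x component: f_1(F) = 2; d F_1 = (-6*u - 1) du + (0) dv
  For the y component: f_2(F) = -u^2; d F_2 = (-2*u) du + (0) dv
Combining and collecting du, dv coefficients:
  coeff of du: 2*u^3 - 12*u - 2
  coeff of dv: 0
F^* omega = (2*u^3 - 12*u - 2) du.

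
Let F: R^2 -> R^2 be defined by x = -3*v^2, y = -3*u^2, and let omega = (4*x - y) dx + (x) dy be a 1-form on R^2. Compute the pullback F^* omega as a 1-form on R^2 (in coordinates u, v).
F^* omega = (18*u*v^2) du + (18*v*(-u^2 + 4*v^2)) dv

Using F^*(f dg) = (f ∘ F) d(g ∘ F), substitute each coordinate x_i by F_i(u, v) in f_i, and replace dx_i by d F_i = (∂F_i/∂u) du + (∂F_i/∂v) dv.
  For the x component: f_1(F) = 3*u^2 - 12*v^2; d F_1 = (0) du + (-6*v) dv
  For the y component: f_2(F) = -3*v^2; d F_2 = (-6*u) du + (0) dv
Combining and collecting du, dv coefficients:
  coeff of du: 18*u*v^2
  coeff of dv: 18*v*(-u^2 + 4*v^2)
F^* omega = (18*u*v^2) du + (18*v*(-u^2 + 4*v^2)) dv.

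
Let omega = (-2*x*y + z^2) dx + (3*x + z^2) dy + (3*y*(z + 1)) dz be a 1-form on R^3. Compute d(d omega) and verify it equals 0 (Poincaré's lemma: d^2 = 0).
d(d omega) = 0

Step 1: d omega = sum_{i<j} (∂f_j/∂x_i - ∂f_i/∂x_j) dx_i ∧ dx_j:
  coeff of dx ∧ dy: 2*x + 3
  coeff of dx ∧ dz: -2*z
  coeff of dy ∧ dz: z + 3
Step 2: Apply d again to each 2-form coefficient. The only possible 3-form in R^3 is dx ∧ dy ∧ dz, with coefficient
  ∂(coeff of dy∧dz)/∂x - ∂(coeff of dx∧dz)/∂y + ∂(coeff of dx∧dy)/∂z
  = ∂/∂x (z + 3) - ∂/∂y (-2*z) + ∂/∂z (2*x + 3).
Each of these terms simplifies to sums of mixed partials that cancel in pairs. The result is 0 (by equality of mixed partials for smooth functions — Schwarz / Clairaut).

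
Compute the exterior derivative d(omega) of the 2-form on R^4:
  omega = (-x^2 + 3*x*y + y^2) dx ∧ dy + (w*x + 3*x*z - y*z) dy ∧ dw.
d(omega) = (w + 3*z) dx ∧ dy ∧ dw + (-3*x + y) dy ∧ dz ∧ dw

For a 2-form omega = sum_{i<j} g_{ij} dx_i ∧ dx_j, the exterior derivative is
  d(omega) = sum_{i<j} d(g_{ij}) ∧ dx_i ∧ dx_j = sum_{i<j, k} (∂g_{ij}/∂x_k) dx_k ∧ dx_i ∧ dx_j.
Expand each term, using dx_k ∧ dx_i ∧ dx_j = sgn(permutation) dx_{(a)} ∧ dx_{(b)} ∧ dx_{(c)} with (a < b < c) sorted:
  d(w*x + 3*x*z - y*z) includes (∂/∂x)(w*x + 3*x*z - y*z) dx = (w + 3*z) dx, which multiplied by dy ∧ dw gives (w + 3*z) dx ∧ dy ∧ dw
  d(w*x + 3*x*z - y*z) includes (∂/∂z)(w*x + 3*x*z - y*z) dz = (3*x - y) dz, which multiplied by dy ∧ dw gives (-3*x + y) dy ∧ dz ∧ dw
Collecting like 3-forms: d(omega) = (w + 3*z) dx ∧ dy ∧ dw + (-3*x + y) dy ∧ dz ∧ dw.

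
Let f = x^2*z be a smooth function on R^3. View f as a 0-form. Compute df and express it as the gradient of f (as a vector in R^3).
df = (2*x*z) dx + (0) dy + (x^2) dz; grad f = (2*x*z, 0, x^2)

For a 0-form f, d f = (∂f/∂x) dx + (∂f/∂y) dy + (∂f/∂z) dz. The components of the vector representation are exactly the entries of grad f in Cartesian coordinates:
  ∂f/∂x = 2*x*z
  ∂f/∂y = 0
  ∂f/∂z = x^2.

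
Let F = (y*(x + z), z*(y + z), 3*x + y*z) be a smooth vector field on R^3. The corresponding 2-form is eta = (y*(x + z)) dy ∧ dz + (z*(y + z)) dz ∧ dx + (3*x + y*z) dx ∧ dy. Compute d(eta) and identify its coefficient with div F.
d(eta) = (2*y + z) dx ∧ dy ∧ dz; div F = 2*y + z

For a 2-form in R^3 of the form above, applying d gives a 3-form with coefficient ∂P/∂x + ∂Q/∂y + ∂R/∂z:
  ∂P/∂x = y
  ∂Q/∂y = z
  ∂R/∂z = y
Sum = 2*y + z, which is exactly div F.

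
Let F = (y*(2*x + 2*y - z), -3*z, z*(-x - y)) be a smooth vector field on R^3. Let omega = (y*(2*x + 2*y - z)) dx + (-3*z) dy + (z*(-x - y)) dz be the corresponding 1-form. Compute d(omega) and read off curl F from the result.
d(omega) = (3 - z) dy ∧ dz + (-y + z) dz ∧ dx + (-2*x - 4*y + z) dx ∧ dy; curl F = (3 - z, -y + z, -2*x - 4*y + z)

d omega = sum_{i<j} (∂f_j/∂x_i - ∂f_i/∂x_j) dx_i ∧ dx_j. Under the identification (dy ∧ dz, dz ∧ dx, dx ∧ dy) ↔ (e_x, e_y, e_z), the coefficients are exactly the components of curl F. Compute:
  ∂R/∂y - ∂Q/∂z = (-z) - (-3) = 3 - z
  ∂P/∂z - ∂R/∂x = (-y) - (-z) = -y + z
  ∂Q/∂x - ∂P/∂y = (0) - (2*x + 4*y - z) = -2*x - 4*y + z.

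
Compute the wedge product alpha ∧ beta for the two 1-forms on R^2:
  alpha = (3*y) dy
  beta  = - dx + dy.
alpha ∧ beta = (3*y) dx ∧ dy

Distribute the wedge, using dx_i ∧ dx_j = -dx_j ∧ dx_i and dx_i ∧ dx_i = 0. For each pair (i, j) with i < j, the coefficient of dx_i ∧ dx_j in alpha ∧ beta is (alpha_i * beta_j - alpha_j * beta_i). Collecting: alpha ∧ beta = (3*y) dx ∧ dy.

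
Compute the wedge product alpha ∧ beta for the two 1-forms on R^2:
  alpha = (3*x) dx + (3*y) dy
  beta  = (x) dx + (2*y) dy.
alpha ∧ beta = (3*x*y) dx ∧ dy

Distribute the wedge, using dx_i ∧ dx_j = -dx_j ∧ dx_i and dx_i ∧ dx_i = 0. For each pair (i, j) with i < j, the coefficient of dx_i ∧ dx_j in alpha ∧ beta is (alpha_i * beta_j - alpha_j * beta_i). Collecting: alpha ∧ beta = (3*x*y) dx ∧ dy.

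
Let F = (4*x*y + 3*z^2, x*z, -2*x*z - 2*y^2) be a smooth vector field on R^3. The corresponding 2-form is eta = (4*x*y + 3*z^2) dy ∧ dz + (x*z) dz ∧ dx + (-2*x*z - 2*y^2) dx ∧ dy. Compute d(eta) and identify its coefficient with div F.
d(eta) = (-2*x + 4*y) dx ∧ dy ∧ dz; div F = -2*x + 4*y

For a 2-form in R^3 of the form above, applying d gives a 3-form with coefficient ∂P/∂x + ∂Q/∂y + ∂R/∂z:
  ∂P/∂x = 4*y
  ∂Q/∂y = 0
  ∂R/∂z = -2*x
Sum = -2*x + 4*y, which is exactly div F.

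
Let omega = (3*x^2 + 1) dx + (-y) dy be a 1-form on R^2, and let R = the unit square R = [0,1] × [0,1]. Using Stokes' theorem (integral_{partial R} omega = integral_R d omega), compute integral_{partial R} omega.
integral_(partial R) omega = 0

Stokes: integral_partial_R omega = integral_R d omega with d omega = (∂Q/∂x - ∂P/∂y) dx ∧ dy.
  ∂Q/∂x = 0
  ∂P/∂y = 0
  integrand = ∂Q/∂x - ∂P/∂y = 0.
Integrating over R: integral_0^1 integral_0^1 (0) dx dy = 0.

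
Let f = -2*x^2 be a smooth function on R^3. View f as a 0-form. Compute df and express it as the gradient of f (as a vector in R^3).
df = (-4*x) dx + (0) dy + (0) dz; grad f = (-4*x, 0, 0)

For a 0-form f, d f = (∂f/∂x) dx + (∂f/∂y) dy + (∂f/∂z) dz. The components of the vector representation are exactly the entries of grad f in Cartesian coordinates:
  ∂f/∂x = -4*x
  ∂f/∂y = 0
  ∂f/∂z = 0.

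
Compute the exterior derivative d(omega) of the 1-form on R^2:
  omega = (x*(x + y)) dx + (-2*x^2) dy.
d(omega) = (-5*x) dx ∧ dy

For a 1-form omega = sum_i f_i dx_i, the exterior derivative is
  d(omega) = sum_{i < j} (∂f_j/∂x_i - ∂f_i/∂x_j) dx_i ∧ dx_j.
  coefficient of dx ∧ dy: ∂f_2/∂x - ∂f_1/∂y = ∂(-2*x^2)/∂x - ∂(x*(x + y))/∂y = -5*x
Assembling: d(omega) = (-5*x) dx ∧ dy.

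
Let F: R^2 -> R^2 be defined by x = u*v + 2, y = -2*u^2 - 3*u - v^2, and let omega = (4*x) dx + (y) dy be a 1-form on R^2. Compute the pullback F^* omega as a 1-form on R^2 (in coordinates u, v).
F^* omega = (8*u^3 + 18*u^2 + 8*u*v^2 + 9*u + 3*v^2 + 8*v) du + (8*u^2*v + 6*u*v + 8*u + 2*v^3) dv

Using F^*(f dg) = (f ∘ F) d(g ∘ F), substitute each coordinate x_i by F_i(u, v) in f_i, and replace dx_i by d F_i = (∂F_i/∂u) du + (∂F_i/∂v) dv.
  For the x component: f_1(F) = 4*u*v + 8; d F_1 = (v) du + (u) dv
  For the y component: f_2(F) = -2*u^2 - 3*u - v^2; d F_2 = (-4*u - 3) du + (-2*v) dv
Combining and collecting du, dv coefficients:
  coeff of du: 8*u^3 + 18*u^2 + 8*u*v^2 + 9*u + 3*v^2 + 8*v
  coeff of dv: 8*u^2*v + 6*u*v + 8*u + 2*v^3
F^* omega = (8*u^3 + 18*u^2 + 8*u*v^2 + 9*u + 3*v^2 + 8*v) du + (8*u^2*v + 6*u*v + 8*u + 2*v^3) dv.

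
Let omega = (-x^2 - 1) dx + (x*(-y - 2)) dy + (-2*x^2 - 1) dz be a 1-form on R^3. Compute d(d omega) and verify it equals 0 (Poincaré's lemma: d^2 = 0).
d(d omega) = 0

Step 1: d omega = sum_{i<j} (∂f_j/∂x_i - ∂f_i/∂x_j) dx_i ∧ dx_j:
  coeff of dx ∧ dy: -y - 2
  coeff of dx ∧ dz: -4*x
  coeff of dy ∧ dz: 0
Step 2: Apply d again to each 2-form coefficient. The only possible 3-form in R^3 is dx ∧ dy ∧ dz, with coefficient
  ∂(coeff of dy∧dz)/∂x - ∂(coeff of dx∧dz)/∂y + ∂(coeff of dx∧dy)/∂z
  = ∂/∂x (0) - ∂/∂y (-4*x) + ∂/∂z (-y - 2).
Each of these terms simplifies to sums of mixed partials that cancel in pairs. The result is 0 (by equality of mixed partials for smooth functions — Schwarz / Clairaut).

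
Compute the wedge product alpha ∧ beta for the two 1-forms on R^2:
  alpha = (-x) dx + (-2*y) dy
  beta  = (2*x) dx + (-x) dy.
alpha ∧ beta = (x*(x + 4*y)) dx ∧ dy

Distribute the wedge, using dx_i ∧ dx_j = -dx_j ∧ dx_i and dx_i ∧ dx_i = 0. For each pair (i, j) with i < j, the coefficient of dx_i ∧ dx_j in alpha ∧ beta is (alpha_i * beta_j - alpha_j * beta_i). Collecting: alpha ∧ beta = (x*(x + 4*y)) dx ∧ dy.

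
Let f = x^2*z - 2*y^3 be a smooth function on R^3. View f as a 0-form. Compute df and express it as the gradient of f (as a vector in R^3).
df = (2*x*z) dx + (-6*y^2) dy + (x^2) dz; grad f = (2*x*z, -6*y^2, x^2)

For a 0-form f, d f = (∂f/∂x) dx + (∂f/∂y) dy + (∂f/∂z) dz. The components of the vector representation are exactly the entries of grad f in Cartesian coordinates:
  ∂f/∂x = 2*x*z
  ∂f/∂y = -6*y^2
  ∂f/∂z = x^2.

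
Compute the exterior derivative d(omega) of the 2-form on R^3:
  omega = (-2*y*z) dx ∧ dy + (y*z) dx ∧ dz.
d(omega) = (-2*y - z) dx ∧ dy ∧ dz

For a 2-form omega = sum_{i<j} g_{ij} dx_i ∧ dx_j, the exterior derivative is
  d(omega) = sum_{i<j} d(g_{ij}) ∧ dx_i ∧ dx_j = sum_{i<j, k} (∂g_{ij}/∂x_k) dx_k ∧ dx_i ∧ dx_j.
Expand each term, using dx_k ∧ dx_i ∧ dx_j = sgn(permutation) dx_{(a)} ∧ dx_{(b)} ∧ dx_{(c)} with (a < b < c) sorted:
  d(-2*y*z) includes (∂/∂z)(-2*y*z) dz = (-2*y) dz, which multiplied by dx ∧ dy gives (-2*y) dx ∧ dy ∧ dz
  d(y*z) includes (∂/∂y)(y*z) dy = (z) dy, which multiplied by dx ∧ dz gives (-z) dx ∧ dy ∧ dz
Collecting like 3-forms: d(omega) = (-2*y - z) dx ∧ dy ∧ dz.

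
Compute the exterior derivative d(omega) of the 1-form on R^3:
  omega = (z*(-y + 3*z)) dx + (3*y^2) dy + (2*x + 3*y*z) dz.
d(omega) = (z) dx ∧ dy + (y - 6*z + 2) dx ∧ dz + (3*z) dy ∧ dz

For a 1-form omega = sum_i f_i dx_i, the exterior derivative is
  d(omega) = sum_{i < j} (∂f_j/∂x_i - ∂f_i/∂x_j) dx_i ∧ dx_j.
  coefficient of dx ∧ dy: ∂f_2/∂x - ∂f_1/∂y = ∂(3*y^2)/∂x - ∂(z*(-y + 3*z))/∂y = z
  coefficient of dx ∧ dz: ∂f_3/∂x - ∂f_1/∂z = ∂(2*x + 3*y*z)/∂x - ∂(z*(-y + 3*z))/∂z = y - 6*z + 2
  coefficient of dy ∧ dz: ∂f_3/∂y - ∂f_2/∂z = ∂(2*x + 3*y*z)/∂y - ∂(3*y^2)/∂z = 3*z
Assembling: d(omega) = (z) dx ∧ dy + (y - 6*z + 2) dx ∧ dz + (3*z) dy ∧ dz.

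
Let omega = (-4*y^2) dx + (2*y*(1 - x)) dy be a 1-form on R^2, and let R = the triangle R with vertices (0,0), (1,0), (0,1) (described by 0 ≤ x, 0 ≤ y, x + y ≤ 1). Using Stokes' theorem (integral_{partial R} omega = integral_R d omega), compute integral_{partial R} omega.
integral_(partial R) omega = 1

Stokes: integral_partial_R omega = integral_R d omega with d omega = (∂Q/∂x - ∂P/∂y) dx ∧ dy.
  ∂Q/∂x = -2*y
  ∂P/∂y = -8*y
  integrand = ∂Q/∂x - ∂P/∂y = 6*y.
Integrating over R: integral_0^1 integral_0^{1-x} (6*y) dy dx = 1.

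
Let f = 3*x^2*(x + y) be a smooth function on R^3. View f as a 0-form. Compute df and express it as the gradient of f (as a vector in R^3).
df = (3*x*(3*x + 2*y)) dx + (3*x^2) dy + (0) dz; grad f = (3*x*(3*x + 2*y), 3*x^2, 0)

For a 0-form f, d f = (∂f/∂x) dx + (∂f/∂y) dy + (∂f/∂z) dz. The components of the vector representation are exactly the entries of grad f in Cartesian coordinates:
  ∂f/∂x = 3*x*(3*x + 2*y)
  ∂f/∂y = 3*x^2
  ∂f/∂z = 0.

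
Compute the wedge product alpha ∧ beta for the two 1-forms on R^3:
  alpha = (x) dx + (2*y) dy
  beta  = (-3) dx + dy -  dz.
alpha ∧ beta = (x + 6*y) dx ∧ dy + (-x) dx ∧ dz + (-2*y) dy ∧ dz

Distribute the wedge, using dx_i ∧ dx_j = -dx_j ∧ dx_i and dx_i ∧ dx_i = 0. For each pair (i, j) with i < j, the coefficient of dx_i ∧ dx_j in alpha ∧ beta is (alpha_i * beta_j - alpha_j * beta_i). Collecting: alpha ∧ beta = (x + 6*y) dx ∧ dy + (-x) dx ∧ dz + (-2*y) dy ∧ dz.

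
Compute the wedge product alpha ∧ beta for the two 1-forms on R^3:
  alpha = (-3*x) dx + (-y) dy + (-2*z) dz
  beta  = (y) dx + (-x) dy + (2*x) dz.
alpha ∧ beta = (3*x^2 + y^2) dx ∧ dy + (-6*x^2 + 2*y*z) dx ∧ dz + (-2*x*(y + z)) dy ∧ dz

Distribute the wedge, using dx_i ∧ dx_j = -dx_j ∧ dx_i and dx_i ∧ dx_i = 0. For each pair (i, j) with i < j, the coefficient of dx_i ∧ dx_j in alpha ∧ beta is (alpha_i * beta_j - alpha_j * beta_i). Collecting: alpha ∧ beta = (3*x^2 + y^2) dx ∧ dy + (-6*x^2 + 2*y*z) dx ∧ dz + (-2*x*(y + z)) dy ∧ dz.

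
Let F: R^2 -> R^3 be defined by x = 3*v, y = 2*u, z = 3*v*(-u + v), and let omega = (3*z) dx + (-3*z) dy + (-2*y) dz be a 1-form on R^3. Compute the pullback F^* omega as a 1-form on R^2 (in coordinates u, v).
F^* omega = (6*v*(5*u - 3*v)) du + (12*u^2 - 51*u*v + 27*v^2) dv

Using F^*(f dg) = (f ∘ F) d(g ∘ F), substitute each coordinate x_i by F_i(u, v) in f_i, and replace dx_i by d F_i = (∂F_i/∂u) du + (∂F_i/∂v) dv.
  For the x component: f_1(F) = 9*v*(-u + v); d F_1 = (0) du + (3) dv
  For the y component: f_2(F) = 9*v*(u - v); d F_2 = (2) du + (0) dv
  For the z component: f_3(F) = -4*u; d F_3 = (-3*v) du + (-3*u + 6*v) dv
Combining and collecting du, dv coefficients:
  coeff of du: 6*v*(5*u - 3*v)
  coeff of dv: 12*u^2 - 51*u*v + 27*v^2
F^* omega = (6*v*(5*u - 3*v)) du + (12*u^2 - 51*u*v + 27*v^2) dv.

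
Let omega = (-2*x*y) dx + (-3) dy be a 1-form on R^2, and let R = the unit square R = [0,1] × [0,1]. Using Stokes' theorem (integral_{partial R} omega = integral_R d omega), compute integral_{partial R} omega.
integral_(partial R) omega = 1

Stokes: integral_partial_R omega = integral_R d omega with d omega = (∂Q/∂x - ∂P/∂y) dx ∧ dy.
  ∂Q/∂x = 0
  ∂P/∂y = -2*x
  integrand = ∂Q/∂x - ∂P/∂y = 2*x.
Integrating over R: integral_0^1 integral_0^1 (2*x) dx dy = 1.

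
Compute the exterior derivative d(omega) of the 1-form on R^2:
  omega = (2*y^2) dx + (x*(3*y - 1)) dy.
d(omega) = (-y - 1) dx ∧ dy

For a 1-form omega = sum_i f_i dx_i, the exterior derivative is
  d(omega) = sum_{i < j} (∂f_j/∂x_i - ∂f_i/∂x_j) dx_i ∧ dx_j.
  coefficient of dx ∧ dy: ∂f_2/∂x - ∂f_1/∂y = ∂(x*(3*y - 1))/∂x - ∂(2*y^2)/∂y = -y - 1
Assembling: d(omega) = (-y - 1) dx ∧ dy.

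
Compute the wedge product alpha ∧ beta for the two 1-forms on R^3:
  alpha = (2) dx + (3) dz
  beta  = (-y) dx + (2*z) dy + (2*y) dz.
alpha ∧ beta = (4*z) dx ∧ dy + (7*y) dx ∧ dz + (-6*z) dy ∧ dz

Distribute the wedge, using dx_i ∧ dx_j = -dx_j ∧ dx_i and dx_i ∧ dx_i = 0. For each pair (i, j) with i < j, the coefficient of dx_i ∧ dx_j in alpha ∧ beta is (alpha_i * beta_j - alpha_j * beta_i). Collecting: alpha ∧ beta = (4*z) dx ∧ dy + (7*y) dx ∧ dz + (-6*z) dy ∧ dz.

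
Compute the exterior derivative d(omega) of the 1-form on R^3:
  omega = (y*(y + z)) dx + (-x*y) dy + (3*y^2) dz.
d(omega) = (-3*y - z) dx ∧ dy + (-y) dx ∧ dz + (6*y) dy ∧ dz

For a 1-form omega = sum_i f_i dx_i, the exterior derivative is
  d(omega) = sum_{i < j} (∂f_j/∂x_i - ∂f_i/∂x_j) dx_i ∧ dx_j.
  coefficient of dx ∧ dy: ∂f_2/∂x - ∂f_1/∂y = ∂(-x*y)/∂x - ∂(y*(y + z))/∂y = -3*y - z
  coefficient of dx ∧ dz: ∂f_3/∂x - ∂f_1/∂z = ∂(3*y^2)/∂x - ∂(y*(y + z))/∂z = -y
  coefficient of dy ∧ dz: ∂f_3/∂y - ∂f_2/∂z = ∂(3*y^2)/∂y - ∂(-x*y)/∂z = 6*y
Assembling: d(omega) = (-3*y - z) dx ∧ dy + (-y) dx ∧ dz + (6*y) dy ∧ dz.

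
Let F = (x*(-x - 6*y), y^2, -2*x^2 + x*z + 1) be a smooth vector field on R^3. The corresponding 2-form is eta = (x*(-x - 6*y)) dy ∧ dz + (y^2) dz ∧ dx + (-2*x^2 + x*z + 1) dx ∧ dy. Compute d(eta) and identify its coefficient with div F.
d(eta) = (-x - 4*y) dx ∧ dy ∧ dz; div F = -x - 4*y

For a 2-form in R^3 of the form above, applying d gives a 3-form with coefficient ∂P/∂x + ∂Q/∂y + ∂R/∂z:
  ∂P/∂x = -2*x - 6*y
  ∂Q/∂y = 2*y
  ∂R/∂z = x
Sum = -x - 4*y, which is exactly div F.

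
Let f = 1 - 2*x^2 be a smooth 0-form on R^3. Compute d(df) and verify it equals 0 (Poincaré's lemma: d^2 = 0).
d(df) = 0

Step 1: df = sum_i (∂f/∂x_i) dx_i = (-4*x) dx + (0) dy + (0) dz.
Step 2: Apply d again. Using the 1-form formula, the coefficient of dx ∧ dy in d(df) is ∂^2 f/∂x ∂y - ∂^2 f/∂y ∂x = (0) - (0) = 0 (equality of mixed partials for smooth f).
Similarly for dx ∧ dz and dy ∧ dz — all coefficients vanish. So d(df) = 0.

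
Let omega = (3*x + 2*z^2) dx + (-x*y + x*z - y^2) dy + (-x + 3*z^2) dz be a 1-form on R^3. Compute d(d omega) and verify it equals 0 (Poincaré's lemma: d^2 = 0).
d(d omega) = 0

Step 1: d omega = sum_{i<j} (∂f_j/∂x_i - ∂f_i/∂x_j) dx_i ∧ dx_j:
  coeff of dx ∧ dy: -y + z
  coeff of dx ∧ dz: -4*z - 1
  coeff of dy ∧ dz: -x
Step 2: Apply d again to each 2-form coefficient. The only possible 3-form in R^3 is dx ∧ dy ∧ dz, with coefficient
  ∂(coeff of dy∧dz)/∂x - ∂(coeff of dx∧dz)/∂y + ∂(coeff of dx∧dy)/∂z
  = ∂/∂x (-x) - ∂/∂y (-4*z - 1) + ∂/∂z (-y + z).
Each of these terms simplifies to sums of mixed partials that cancel in pairs. The result is 0 (by equality of mixed partials for smooth functions — Schwarz / Clairaut).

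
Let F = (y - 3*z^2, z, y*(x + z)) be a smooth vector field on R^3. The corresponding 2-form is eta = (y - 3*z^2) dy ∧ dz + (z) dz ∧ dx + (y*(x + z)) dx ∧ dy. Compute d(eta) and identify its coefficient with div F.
d(eta) = (y) dx ∧ dy ∧ dz; div F = y

For a 2-form in R^3 of the form above, applying d gives a 3-form with coefficient ∂P/∂x + ∂Q/∂y + ∂R/∂z:
  ∂P/∂x = 0
  ∂Q/∂y = 0
  ∂R/∂z = y
Sum = y, which is exactly div F.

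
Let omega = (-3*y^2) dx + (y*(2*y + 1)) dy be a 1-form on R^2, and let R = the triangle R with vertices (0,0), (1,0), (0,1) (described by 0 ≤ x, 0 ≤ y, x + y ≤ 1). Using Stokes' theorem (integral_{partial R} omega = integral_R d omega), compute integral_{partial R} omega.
integral_(partial R) omega = 1

Stokes: integral_partial_R omega = integral_R d omega with d omega = (∂Q/∂x - ∂P/∂y) dx ∧ dy.
  ∂Q/∂x = 0
  ∂P/∂y = -6*y
  integrand = ∂Q/∂x - ∂P/∂y = 6*y.
Integrating over R: integral_0^1 integral_0^{1-x} (6*y) dy dx = 1.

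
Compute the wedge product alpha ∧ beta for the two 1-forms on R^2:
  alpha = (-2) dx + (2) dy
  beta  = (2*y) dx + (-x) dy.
alpha ∧ beta = (2*x - 4*y) dx ∧ dy

Distribute the wedge, using dx_i ∧ dx_j = -dx_j ∧ dx_i and dx_i ∧ dx_i = 0. For each pair (i, j) with i < j, the coefficient of dx_i ∧ dx_j in alpha ∧ beta is (alpha_i * beta_j - alpha_j * beta_i). Collecting: alpha ∧ beta = (2*x - 4*y) dx ∧ dy.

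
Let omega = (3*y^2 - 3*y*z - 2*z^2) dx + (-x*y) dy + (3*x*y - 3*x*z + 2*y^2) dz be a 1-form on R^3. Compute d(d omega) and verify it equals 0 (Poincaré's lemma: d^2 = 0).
d(d omega) = 0

Step 1: d omega = sum_{i<j} (∂f_j/∂x_i - ∂f_i/∂x_j) dx_i ∧ dx_j:
  coeff of dx ∧ dy: -7*y + 3*z
  coeff of dx ∧ dz: 6*y + z
  coeff of dy ∧ dz: 3*x + 4*y
Step 2: Apply d again to each 2-form coefficient. The only possible 3-form in R^3 is dx ∧ dy ∧ dz, with coefficient
  ∂(coeff of dy∧dz)/∂x - ∂(coeff of dx∧dz)/∂y + ∂(coeff of dx∧dy)/∂z
  = ∂/∂x (3*x + 4*y) - ∂/∂y (6*y + z) + ∂/∂z (-7*y + 3*z).
Each of these terms simplifies to sums of mixed partials that cancel in pairs. The result is 0 (by equality of mixed partials for smooth functions — Schwarz / Clairaut).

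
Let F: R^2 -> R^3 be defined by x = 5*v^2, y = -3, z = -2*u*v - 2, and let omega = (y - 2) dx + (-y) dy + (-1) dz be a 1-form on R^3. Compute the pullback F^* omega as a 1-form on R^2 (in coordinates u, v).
F^* omega = (2*v) du + (2*u - 50*v) dv

Using F^*(f dg) = (f ∘ F) d(g ∘ F), substitute each coordinate x_i by F_i(u, v) in f_i, and replace dx_i by d F_i = (∂F_i/∂u) du + (∂F_i/∂v) dv.
  For the x component: f_1(F) = -5; d F_1 = (0) du + (10*v) dv
  For the y component: f_2(F) = 3; d F_2 = (0) du + (0) dv
  For the z component: f_3(F) = -1; d F_3 = (-2*v) du + (-2*u) dv
Combining and collecting du, dv coefficients:
  coeff of du: 2*v
  coeff of dv: 2*u - 50*v
F^* omega = (2*v) du + (2*u - 50*v) dv.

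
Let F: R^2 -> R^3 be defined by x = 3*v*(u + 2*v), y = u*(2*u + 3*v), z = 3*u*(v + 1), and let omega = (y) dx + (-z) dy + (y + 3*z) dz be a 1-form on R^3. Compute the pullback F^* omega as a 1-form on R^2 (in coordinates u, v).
F^* omega = (3*u*(-2*u + 12*v^2 + 18*v + 9)) du + (6*u*(2*u^2 + 10*u*v + 3*u + 6*v^2)) dv

Using F^*(f dg) = (f ∘ F) d(g ∘ F), substitute each coordinate x_i by F_i(u, v) in f_i, and replace dx_i by d F_i = (∂F_i/∂u) du + (∂F_i/∂v) dv.
  For the x component: f_1(F) = u*(2*u + 3*v); d F_1 = (3*v) du + (3*u + 12*v) dv
  For the y component: f_2(F) = 3*u*(-v - 1); d F_2 = (4*u + 3*v) du + (3*u) dv
  For the z component: f_3(F) = u*(2*u + 12*v + 9); d F_3 = (3*v + 3) du + (3*u) dv
Combining and collecting du, dv coefficients:
  coeff of du: 3*u*(-2*u + 12*v^2 + 18*v + 9)
  coeff of dv: 6*u*(2*u^2 + 10*u*v + 3*u + 6*v^2)
F^* omega = (3*u*(-2*u + 12*v^2 + 18*v + 9)) du + (6*u*(2*u^2 + 10*u*v + 3*u + 6*v^2)) dv.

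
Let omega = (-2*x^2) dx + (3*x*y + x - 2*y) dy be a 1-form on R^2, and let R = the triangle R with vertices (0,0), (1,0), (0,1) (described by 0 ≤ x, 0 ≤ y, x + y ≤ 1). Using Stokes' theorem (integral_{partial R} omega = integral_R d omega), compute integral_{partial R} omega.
integral_(partial R) omega = 1

Stokes: integral_partial_R omega = integral_R d omega with d omega = (∂Q/∂x - ∂P/∂y) dx ∧ dy.
  ∂Q/∂x = 3*y + 1
  ∂P/∂y = 0
  integrand = ∂Q/∂x - ∂P/∂y = 3*y + 1.
Integrating over R: integral_0^1 integral_0^{1-x} (3*y + 1) dy dx = 1.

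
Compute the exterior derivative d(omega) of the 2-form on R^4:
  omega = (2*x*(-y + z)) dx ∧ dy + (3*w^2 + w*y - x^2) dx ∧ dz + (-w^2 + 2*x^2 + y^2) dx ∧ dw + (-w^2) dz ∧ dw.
d(omega) = (-w + 2*x) dx ∧ dy ∧ dz + (6*w + y) dx ∧ dz ∧ dw + (-2*y) dx ∧ dy ∧ dw

For a 2-form omega = sum_{i<j} g_{ij} dx_i ∧ dx_j, the exterior derivative is
  d(omega) = sum_{i<j} d(g_{ij}) ∧ dx_i ∧ dx_j = sum_{i<j, k} (∂g_{ij}/∂x_k) dx_k ∧ dx_i ∧ dx_j.
Expand each term, using dx_k ∧ dx_i ∧ dx_j = sgn(permutation) dx_{(a)} ∧ dx_{(b)} ∧ dx_{(c)} with (a < b < c) sorted:
  d(2*x*(-y + z)) includes (∂/∂z)(2*x*(-y + z)) dz = (2*x) dz, which multiplied by dx ∧ dy gives (2*x) dx ∧ dy ∧ dz
  d(3*w^2 + w*y - x^2) includes (∂/∂y)(3*w^2 + w*y - x^2) dy = (w) dy, which multiplied by dx ∧ dz gives (-w) dx ∧ dy ∧ dz
  d(3*w^2 + w*y - x^2) includes (∂/∂w)(3*w^2 + w*y - x^2) dw = (6*w + y) dw, which multiplied by dx ∧ dz gives (6*w + y) dx ∧ dz ∧ dw
  d(-w^2 + 2*x^2 + y^2) includes (∂/∂y)(-w^2 + 2*x^2 + y^2) dy = (2*y) dy, which multiplied by dx ∧ dw gives (-2*y) dx ∧ dy ∧ dw
Collecting like 3-forms: d(omega) = (-w + 2*x) dx ∧ dy ∧ dz + (6*w + y) dx ∧ dz ∧ dw + (-2*y) dx ∧ dy ∧ dw.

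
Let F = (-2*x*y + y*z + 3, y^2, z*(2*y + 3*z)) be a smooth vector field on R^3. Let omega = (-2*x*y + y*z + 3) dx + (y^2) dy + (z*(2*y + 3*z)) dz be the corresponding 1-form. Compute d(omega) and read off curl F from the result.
d(omega) = (2*z) dy ∧ dz + (y) dz ∧ dx + (2*x - z) dx ∧ dy; curl F = (2*z, y, 2*x - z)

d omega = sum_{i<j} (∂f_j/∂x_i - ∂f_i/∂x_j) dx_i ∧ dx_j. Under the identification (dy ∧ dz, dz ∧ dx, dx ∧ dy) ↔ (e_x, e_y, e_z), the coefficients are exactly the components of curl F. Compute:
  ∂R/∂y - ∂Q/∂z = (2*z) - (0) = 2*z
  ∂P/∂z - ∂R/∂x = (y) - (0) = y
  ∂Q/∂x - ∂P/∂y = (0) - (-2*x + z) = 2*x - z.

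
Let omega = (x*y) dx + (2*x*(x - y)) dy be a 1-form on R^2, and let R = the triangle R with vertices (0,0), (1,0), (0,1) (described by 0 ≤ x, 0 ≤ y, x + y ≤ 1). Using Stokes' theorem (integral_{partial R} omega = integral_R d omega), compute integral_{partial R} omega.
integral_(partial R) omega = 1/6

Stokes: integral_partial_R omega = integral_R d omega with d omega = (∂Q/∂x - ∂P/∂y) dx ∧ dy.
  ∂Q/∂x = 4*x - 2*y
  ∂P/∂y = x
  integrand = ∂Q/∂x - ∂P/∂y = 3*x - 2*y.
Integrating over R: integral_0^1 integral_0^{1-x} (3*x - 2*y) dy dx = 1/6.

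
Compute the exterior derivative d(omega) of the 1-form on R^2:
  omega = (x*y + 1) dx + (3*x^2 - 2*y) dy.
d(omega) = (5*x) dx ∧ dy

For a 1-form omega = sum_i f_i dx_i, the exterior derivative is
  d(omega) = sum_{i < j} (∂f_j/∂x_i - ∂f_i/∂x_j) dx_i ∧ dx_j.
  coefficient of dx ∧ dy: ∂f_2/∂x - ∂f_1/∂y = ∂(3*x^2 - 2*y)/∂x - ∂(x*y + 1)/∂y = 5*x
Assembling: d(omega) = (5*x) dx ∧ dy.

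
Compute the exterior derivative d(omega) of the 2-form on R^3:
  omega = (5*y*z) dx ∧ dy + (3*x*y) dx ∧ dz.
d(omega) = (-3*x + 5*y) dx ∧ dy ∧ dz

For a 2-form omega = sum_{i<j} g_{ij} dx_i ∧ dx_j, the exterior derivative is
  d(omega) = sum_{i<j} d(g_{ij}) ∧ dx_i ∧ dx_j = sum_{i<j, k} (∂g_{ij}/∂x_k) dx_k ∧ dx_i ∧ dx_j.
Expand each term, using dx_k ∧ dx_i ∧ dx_j = sgn(permutation) dx_{(a)} ∧ dx_{(b)} ∧ dx_{(c)} with (a < b < c) sorted:
  d(5*y*z) includes (∂/∂z)(5*y*z) dz = (5*y) dz, which multiplied by dx ∧ dy gives (5*y) dx ∧ dy ∧ dz
  d(3*x*y) includes (∂/∂y)(3*x*y) dy = (3*x) dy, which multiplied by dx ∧ dz gives (-3*x) dx ∧ dy ∧ dz
Collecting like 3-forms: d(omega) = (-3*x + 5*y) dx ∧ dy ∧ dz.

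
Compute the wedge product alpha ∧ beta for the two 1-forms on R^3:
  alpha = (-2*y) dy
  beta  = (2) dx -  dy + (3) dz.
alpha ∧ beta = (4*y) dx ∧ dy + (-6*y) dy ∧ dz

Distribute the wedge, using dx_i ∧ dx_j = -dx_j ∧ dx_i and dx_i ∧ dx_i = 0. For each pair (i, j) with i < j, the coefficient of dx_i ∧ dx_j in alpha ∧ beta is (alpha_i * beta_j - alpha_j * beta_i). Collecting: alpha ∧ beta = (4*y) dx ∧ dy + (-6*y) dy ∧ dz.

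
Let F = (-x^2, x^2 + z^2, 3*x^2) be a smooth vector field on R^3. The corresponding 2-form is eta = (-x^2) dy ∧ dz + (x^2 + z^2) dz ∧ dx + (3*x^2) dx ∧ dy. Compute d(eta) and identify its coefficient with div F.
d(eta) = (-2*x) dx ∧ dy ∧ dz; div F = -2*x

For a 2-form in R^3 of the form above, applying d gives a 3-form with coefficient ∂P/∂x + ∂Q/∂y + ∂R/∂z:
  ∂P/∂x = -2*x
  ∂Q/∂y = 0
  ∂R/∂z = 0
Sum = -2*x, which is exactly div F.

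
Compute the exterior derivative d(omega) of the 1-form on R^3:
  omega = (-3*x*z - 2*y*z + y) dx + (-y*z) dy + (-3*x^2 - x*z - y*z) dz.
d(omega) = (2*z - 1) dx ∧ dy + (-3*x + 2*y - z) dx ∧ dz + (y - z) dy ∧ dz

For a 1-form omega = sum_i f_i dx_i, the exterior derivative is
  d(omega) = sum_{i < j} (∂f_j/∂x_i - ∂f_i/∂x_j) dx_i ∧ dx_j.
  coefficient of dx ∧ dy: ∂f_2/∂x - ∂f_1/∂y = ∂(-y*z)/∂x - ∂(-3*x*z - 2*y*z + y)/∂y = 2*z - 1
  coefficient of dx ∧ dz: ∂f_3/∂x - ∂f_1/∂z = ∂(-3*x^2 - x*z - y*z)/∂x - ∂(-3*x*z - 2*y*z + y)/∂z = -3*x + 2*y - z
  coefficient of dy ∧ dz: ∂f_3/∂y - ∂f_2/∂z = ∂(-3*x^2 - x*z - y*z)/∂y - ∂(-y*z)/∂z = y - z
Assembling: d(omega) = (2*z - 1) dx ∧ dy + (-3*x + 2*y - z) dx ∧ dz + (y - z) dy ∧ dz.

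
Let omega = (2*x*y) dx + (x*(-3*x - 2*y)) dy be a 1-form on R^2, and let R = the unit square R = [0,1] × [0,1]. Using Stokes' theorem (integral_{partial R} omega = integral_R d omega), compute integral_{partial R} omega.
integral_(partial R) omega = -5

Stokes: integral_partial_R omega = integral_R d omega with d omega = (∂Q/∂x - ∂P/∂y) dx ∧ dy.
  ∂Q/∂x = -6*x - 2*y
  ∂P/∂y = 2*x
  integrand = ∂Q/∂x - ∂P/∂y = -8*x - 2*y.
Integrating over R: integral_0^1 integral_0^1 (-8*x - 2*y) dx dy = -5.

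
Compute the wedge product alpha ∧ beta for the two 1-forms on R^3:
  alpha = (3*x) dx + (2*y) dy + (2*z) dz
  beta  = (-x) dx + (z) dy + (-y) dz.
alpha ∧ beta = (x*(2*y + 3*z)) dx ∧ dy + (x*(-3*y + 2*z)) dx ∧ dz + (-2*y^2 - 2*z^2) dy ∧ dz

Distribute the wedge, using dx_i ∧ dx_j = -dx_j ∧ dx_i and dx_i ∧ dx_i = 0. For each pair (i, j) with i < j, the coefficient of dx_i ∧ dx_j in alpha ∧ beta is (alpha_i * beta_j - alpha_j * beta_i). Collecting: alpha ∧ beta = (x*(2*y + 3*z)) dx ∧ dy + (x*(-3*y + 2*z)) dx ∧ dz + (-2*y^2 - 2*z^2) dy ∧ dz.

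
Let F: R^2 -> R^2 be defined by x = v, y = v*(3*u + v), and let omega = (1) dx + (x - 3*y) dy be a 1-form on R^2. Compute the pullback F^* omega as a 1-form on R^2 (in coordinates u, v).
F^* omega = (v^2*(-27*u - 9*v + 3)) du + (-27*u^2*v - 27*u*v^2 + 3*u*v - 6*v^3 + 2*v^2 + 1) dv

Using F^*(f dg) = (f ∘ F) d(g ∘ F), substitute each coordinate x_i by F_i(u, v) in f_i, and replace dx_i by d F_i = (∂F_i/∂u) du + (∂F_i/∂v) dv.
  For the x component: f_1(F) = 1; d F_1 = (0) du + (1) dv
  For the y component: f_2(F) = v*(-9*u - 3*v + 1); d F_2 = (3*v) du + (3*u + 2*v) dv
Combining and collecting du, dv coefficients:
  coeff of du: v^2*(-27*u - 9*v + 3)
  coeff of dv: -27*u^2*v - 27*u*v^2 + 3*u*v - 6*v^3 + 2*v^2 + 1
F^* omega = (v^2*(-27*u - 9*v + 3)) du + (-27*u^2*v - 27*u*v^2 + 3*u*v - 6*v^3 + 2*v^2 + 1) dv.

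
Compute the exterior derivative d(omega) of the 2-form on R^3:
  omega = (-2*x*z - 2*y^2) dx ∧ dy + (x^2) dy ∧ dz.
d(omega) = 0

For a 2-form omega = sum_{i<j} g_{ij} dx_i ∧ dx_j, the exterior derivative is
  d(omega) = sum_{i<j} d(g_{ij}) ∧ dx_i ∧ dx_j = sum_{i<j, k} (∂g_{ij}/∂x_k) dx_k ∧ dx_i ∧ dx_j.
Expand each term, using dx_k ∧ dx_i ∧ dx_j = sgn(permutation) dx_{(a)} ∧ dx_{(b)} ∧ dx_{(c)} with (a < b < c) sorted:
  d(-2*x*z - 2*y^2) includes (∂/∂z)(-2*x*z - 2*y^2) dz = (-2*x) dz, which multiplied by dx ∧ dy gives (-2*x) dx ∧ dy ∧ dz
  d(x^2) includes (∂/∂x)(x^2) dx = (2*x) dx, which multiplied by dy ∧ dz gives (2*x) dx ∧ dy ∧ dz
Collecting like 3-forms: d(omega) = 0.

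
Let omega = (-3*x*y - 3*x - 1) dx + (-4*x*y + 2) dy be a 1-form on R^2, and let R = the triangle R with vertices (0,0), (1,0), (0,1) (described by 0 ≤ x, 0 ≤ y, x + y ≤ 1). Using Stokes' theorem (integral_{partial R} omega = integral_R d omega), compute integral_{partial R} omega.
integral_(partial R) omega = -1/6

Stokes: integral_partial_R omega = integral_R d omega with d omega = (∂Q/∂x - ∂P/∂y) dx ∧ dy.
  ∂Q/∂x = -4*y
  ∂P/∂y = -3*x
  integrand = ∂Q/∂x - ∂P/∂y = 3*x - 4*y.
Integrating over R: integral_0^1 integral_0^{1-x} (3*x - 4*y) dy dx = -1/6.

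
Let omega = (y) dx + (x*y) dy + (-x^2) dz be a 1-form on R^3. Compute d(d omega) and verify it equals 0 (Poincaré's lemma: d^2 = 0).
d(d omega) = 0

Step 1: d omega = sum_{i<j} (∂f_j/∂x_i - ∂f_i/∂x_j) dx_i ∧ dx_j:
  coeff of dx ∧ dy: y - 1
  coeff of dx ∧ dz: -2*x
  coeff of dy ∧ dz: 0
Step 2: Apply d again to each 2-form coefficient. The only possible 3-form in R^3 is dx ∧ dy ∧ dz, with coefficient
  ∂(coeff of dy∧dz)/∂x - ∂(coeff of dx∧dz)/∂y + ∂(coeff of dx∧dy)/∂z
  = ∂/∂x (0) - ∂/∂y (-2*x) + ∂/∂z (y - 1).
Each of these terms simplifies to sums of mixed partials that cancel in pairs. The result is 0 (by equality of mixed partials for smooth functions — Schwarz / Clairaut).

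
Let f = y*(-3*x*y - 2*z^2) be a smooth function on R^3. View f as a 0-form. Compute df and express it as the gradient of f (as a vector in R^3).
df = (-3*y^2) dx + (-6*x*y - 2*z^2) dy + (-4*y*z) dz; grad f = (-3*y^2, -6*x*y - 2*z^2, -4*y*z)

For a 0-form f, d f = (∂f/∂x) dx + (∂f/∂y) dy + (∂f/∂z) dz. The components of the vector representation are exactly the entries of grad f in Cartesian coordinates:
  ∂f/∂x = -3*y^2
  ∂f/∂y = -6*x*y - 2*z^2
  ∂f/∂z = -4*y*z.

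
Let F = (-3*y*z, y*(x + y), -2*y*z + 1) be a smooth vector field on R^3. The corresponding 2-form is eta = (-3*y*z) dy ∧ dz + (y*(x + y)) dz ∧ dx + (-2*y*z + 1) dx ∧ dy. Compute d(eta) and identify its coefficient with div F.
d(eta) = (x) dx ∧ dy ∧ dz; div F = x

For a 2-form in R^3 of the form above, applying d gives a 3-form with coefficient ∂P/∂x + ∂Q/∂y + ∂R/∂z:
  ∂P/∂x = 0
  ∂Q/∂y = x + 2*y
  ∂R/∂z = -2*y
Sum = x, which is exactly div F.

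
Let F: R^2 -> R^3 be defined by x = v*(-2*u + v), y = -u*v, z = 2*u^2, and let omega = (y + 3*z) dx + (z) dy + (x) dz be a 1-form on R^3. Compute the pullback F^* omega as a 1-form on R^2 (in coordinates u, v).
F^* omega = (2*u*v*(-11*u + 3*v)) du + (2*u*(-7*u^2 + 7*u*v - v^2)) dv

Using F^*(f dg) = (f ∘ F) d(g ∘ F), substitute each coordinate x_i by F_i(u, v) in f_i, and replace dx_i by d F_i = (∂F_i/∂u) du + (∂F_i/∂v) dv.
  For the x component: f_1(F) = u*(6*u - v); d F_1 = (-2*v) du + (-2*u + 2*v) dv
  For the y component: f_2(F) = 2*u^2; d F_2 = (-v) du + (-u) dv
  For the z component: f_3(F) = v*(-2*u + v); d F_3 = (4*u) du + (0) dv
Combining and collecting du, dv coefficients:
  coeff of du: 2*u*v*(-11*u + 3*v)
  coeff of dv: 2*u*(-7*u^2 + 7*u*v - v^2)
F^* omega = (2*u*v*(-11*u + 3*v)) du + (2*u*(-7*u^2 + 7*u*v - v^2)) dv.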